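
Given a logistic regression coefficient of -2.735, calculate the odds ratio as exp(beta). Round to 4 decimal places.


Odds ratio = exp(beta) = exp(-2.735).
= 0.0649.

0.0649


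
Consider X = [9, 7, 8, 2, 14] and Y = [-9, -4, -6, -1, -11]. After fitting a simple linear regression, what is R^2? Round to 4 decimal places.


Fit the OLS line: b0 = 0.8270, b1 = -0.8784.
SSres = 5.7054.
SStot = 62.8000.
R^2 = 1 - 5.7054/62.8000 = 0.9091.

0.9091


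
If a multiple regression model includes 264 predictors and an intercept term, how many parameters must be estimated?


Each predictor gets one coefficient, plus one intercept.
Total parameters = 264 + 1 = 265.

265


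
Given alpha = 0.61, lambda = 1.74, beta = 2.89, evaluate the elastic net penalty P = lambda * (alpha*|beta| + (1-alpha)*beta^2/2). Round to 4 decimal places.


alpha * |beta| = 0.61 * 2.89 = 1.7629.
(1-alpha) * beta^2/2 = 0.39 * 8.3521/2 = 1.6287.
Total = 1.74 * (1.7629 + 1.6287) = 5.9013.

5.9013


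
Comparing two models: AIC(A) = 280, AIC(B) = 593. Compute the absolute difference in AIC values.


Compute |280 - 593| = 313.
Model A has the smaller AIC.

313


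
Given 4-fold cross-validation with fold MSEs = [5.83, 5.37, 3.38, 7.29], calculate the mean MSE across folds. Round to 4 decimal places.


Total MSE across folds = 21.8700.
CV-MSE = 21.8700/4 = 5.4675.

5.4675


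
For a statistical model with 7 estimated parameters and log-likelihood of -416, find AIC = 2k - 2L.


Compute:
2k = 2*7 = 14.
-2*loglik = -2*(-416) = 832.
AIC = 14 + 832 = 846.

846


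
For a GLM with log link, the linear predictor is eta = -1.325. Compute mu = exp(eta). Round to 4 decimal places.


The inverse log link gives:
mu = exp(-1.325) = 0.2658.

0.2658


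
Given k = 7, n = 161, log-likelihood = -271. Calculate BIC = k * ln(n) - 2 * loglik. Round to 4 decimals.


ln(161) = 5.081404.
k * ln(n) = 7 * 5.081404 = 35.569828.
-2L = 542.
BIC = 35.569828 + 542 = 577.569828, which rounds to 577.5698.

577.5698


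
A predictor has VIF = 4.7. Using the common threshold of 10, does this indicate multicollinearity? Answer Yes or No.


Check: VIF = 4.7 vs threshold = 10.
Since 4.7 < 10, the answer is No.

No


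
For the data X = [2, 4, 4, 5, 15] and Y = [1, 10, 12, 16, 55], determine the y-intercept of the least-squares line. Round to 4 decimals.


The slope is b1 = 4.0660.
Sample means are xbar = 6.0000 and ybar = 18.8000.
Intercept: b0 = 18.8000 - (4.0660)(6.0000) = -5.5962.

-5.5962


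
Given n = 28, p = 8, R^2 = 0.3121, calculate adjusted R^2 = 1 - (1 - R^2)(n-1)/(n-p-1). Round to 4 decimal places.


Adjusted R^2 = 1 - (1 - R^2) * (n-1)/(n-p-1).
(1 - R^2) = 0.6879.
(n-1)/(n-p-1) = 27/19.
(1 - R^2) * (n-1) = 0.6879 * 27 = 18.5733.
Divide by (n-p-1): 18.5733 / 19 = 0.9775.
Adj R^2 = 1 - 0.9775 = 0.0225.

0.0225


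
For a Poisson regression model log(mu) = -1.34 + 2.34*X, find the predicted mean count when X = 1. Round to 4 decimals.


eta = -1.34 + 2.34 * 1 = 1.0000.
mu = exp(1.0000) = 2.7183.

2.7183


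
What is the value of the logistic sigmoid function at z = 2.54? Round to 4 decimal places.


First, exp(-2.5400) = 0.0789.
Then sigma(z) = 1/(1 + 0.0789) = 0.9269.

0.9269


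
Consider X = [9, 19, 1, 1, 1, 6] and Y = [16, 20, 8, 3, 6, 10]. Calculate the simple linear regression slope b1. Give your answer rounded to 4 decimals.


First compute the means: xbar = 6.1667, ybar = 10.5000.
Then S_xx = sum((xi - xbar)^2) = 252.8333.
S_xy = sum((xi - xbar)(yi - ybar)) = 212.5000.
b1 = S_xy / S_xx = 212.5000 / 252.8333 = 0.8405.

0.8405


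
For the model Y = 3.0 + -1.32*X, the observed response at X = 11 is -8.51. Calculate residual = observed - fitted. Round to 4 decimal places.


Predicted = 3.0 + -1.32 * 11 = -11.5200.
Residual = -8.51 - -11.5200 = 3.0100.

3.0100


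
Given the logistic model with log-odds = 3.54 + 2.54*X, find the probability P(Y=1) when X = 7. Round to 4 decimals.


z = 3.54 + 2.54 * 7 = 21.3200.
Sigmoid: P = 1 / (1 + exp(-21.3200)) = 1.0000.

1.0000


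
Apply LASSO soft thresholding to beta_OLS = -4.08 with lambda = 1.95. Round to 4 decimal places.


|beta_OLS| = 4.08.
lambda = 1.95.
Since |beta| > lambda, coefficient = sign(beta)*(|beta| - lambda) = -2.1300.
Result = -2.1300.

-2.1300


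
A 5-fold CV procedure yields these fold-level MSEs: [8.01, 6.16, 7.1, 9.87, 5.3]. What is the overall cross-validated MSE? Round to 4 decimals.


Sum of fold MSEs = 36.4400.
Average = 36.4400 / 5 = 7.2880.

7.2880


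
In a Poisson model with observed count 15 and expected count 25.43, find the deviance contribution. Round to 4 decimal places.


First: ln(15/25.43) = -0.527879.
Then: 15 * -0.527879 = -7.918185.
y - mu = 15 - 25.43 = -10.43.
D = 2(-7.918185 - -10.43) = 5.023630, which rounds to 5.0236.

5.0236


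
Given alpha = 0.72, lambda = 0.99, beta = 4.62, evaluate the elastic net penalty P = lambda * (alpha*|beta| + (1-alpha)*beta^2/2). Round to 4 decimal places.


Compute:
L1 = 0.72 * 4.62 = 3.3264.
L2 = 0.28 * 4.62^2 / 2 = 2.9882.
Penalty = 0.99 * (3.3264 + 2.9882) = 6.2515.

6.2515


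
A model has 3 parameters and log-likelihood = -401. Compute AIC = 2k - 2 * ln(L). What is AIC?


AIC = 2*3 - 2*(-401).
= 6 + 802 = 808.

808


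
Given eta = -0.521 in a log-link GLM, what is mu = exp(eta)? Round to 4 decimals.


mu = exp(eta) = exp(-0.521).
= 0.5939.

0.5939


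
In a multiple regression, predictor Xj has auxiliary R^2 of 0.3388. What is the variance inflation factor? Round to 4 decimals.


Using VIF = 1/(1 - R^2_j):
1 - 0.3388 = 0.6612.
VIF = 1.5124.

1.5124


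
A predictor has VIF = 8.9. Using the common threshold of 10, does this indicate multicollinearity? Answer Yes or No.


Check: VIF = 8.9 vs threshold = 10.
Since 8.9 < 10, the answer is No.

No


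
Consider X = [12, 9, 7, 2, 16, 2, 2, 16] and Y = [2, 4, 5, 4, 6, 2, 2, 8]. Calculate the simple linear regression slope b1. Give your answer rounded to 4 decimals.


The sample means are xbar = 8.2500 and ybar = 4.1250.
Compute S_xx = 253.5000 and S_xy = 62.7500.
Slope b1 = S_xy / S_xx = 62.7500 / 253.5000 = 0.2475.

0.2475


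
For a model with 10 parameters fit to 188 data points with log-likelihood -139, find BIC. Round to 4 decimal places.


k * ln(n) = 10 * ln(188) = 10 * 5.236442 = 52.364420.
-2 * loglik = -2 * (-139) = 278.
BIC = 52.364420 + 278 = 330.364420, which rounds to 330.3644.

330.3644


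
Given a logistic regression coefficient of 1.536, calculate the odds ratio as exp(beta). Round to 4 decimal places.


The odds ratio is computed as:
OR = e^(1.536) = 4.6460.

4.6460


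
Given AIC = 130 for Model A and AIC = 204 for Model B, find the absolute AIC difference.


Absolute difference = |130 - 204| = 74.
The model with lower AIC (A) is preferred.

74


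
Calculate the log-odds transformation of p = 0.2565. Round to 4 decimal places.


Compute the odds: 0.2565/0.7435 = 0.3450.
Take the natural log: ln(0.3450) = -1.0642.

-1.0642


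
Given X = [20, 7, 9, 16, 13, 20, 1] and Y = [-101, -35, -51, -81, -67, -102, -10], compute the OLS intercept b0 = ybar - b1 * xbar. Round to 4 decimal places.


Compute b1 = -4.8402 from the OLS formula.
With xbar = 12.2857 and ybar = -63.8571, the intercept is:
b0 = -63.8571 - -4.8402 * 12.2857 = -4.3922.

-4.3922


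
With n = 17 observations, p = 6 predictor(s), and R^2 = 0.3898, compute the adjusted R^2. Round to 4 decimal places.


Adjusted R^2 = 1 - (1 - R^2) * (n-1)/(n-p-1).
(1 - R^2) = 0.6102.
(n-1)/(n-p-1) = 16/10.
(1 - R^2) * (n-1) = 0.6102 * 16 = 9.7632.
Divide by (n-p-1): 9.7632 / 10 = 0.9763.
Adj R^2 = 1 - 0.9763 = 0.0237.

0.0237


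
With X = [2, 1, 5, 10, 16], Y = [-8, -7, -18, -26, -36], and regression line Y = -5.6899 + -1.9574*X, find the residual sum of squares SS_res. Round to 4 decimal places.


Predicted values from Y = -5.6899 + -1.9574*X.
Residuals: [1.6047, 0.6473, -2.5231, -0.7361, 1.0083].
SSres = 10.9186.

10.9186


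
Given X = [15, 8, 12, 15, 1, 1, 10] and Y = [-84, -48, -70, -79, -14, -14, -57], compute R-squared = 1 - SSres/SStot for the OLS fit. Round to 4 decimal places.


After computing the OLS fit (b0=-9.2182, b1=-4.8625):
SSres = 20.0115, SStot = 5005.4286.
R^2 = 1 - 20.0115/5005.4286 = 0.9960.

0.9960


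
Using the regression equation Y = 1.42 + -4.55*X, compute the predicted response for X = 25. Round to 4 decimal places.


Predicted value:
Y = 1.42 + (-4.55)(25) = 1.42 + -113.7500 = -112.3300.

-112.3300


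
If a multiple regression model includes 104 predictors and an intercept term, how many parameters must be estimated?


Total coefficients = number of predictors + 1 (for the intercept).
= 104 + 1 = 105.

105


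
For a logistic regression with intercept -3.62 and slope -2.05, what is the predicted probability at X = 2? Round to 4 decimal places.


z = -3.62 + -2.05 * 2 = -7.7200.
Sigmoid: P = 1 / (1 + exp(7.7200)) = 0.0004.

0.0004


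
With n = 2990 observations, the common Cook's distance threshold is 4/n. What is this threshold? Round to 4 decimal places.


Using the rule of thumb:
Threshold = 4 / 2990 = 0.0013.

0.0013


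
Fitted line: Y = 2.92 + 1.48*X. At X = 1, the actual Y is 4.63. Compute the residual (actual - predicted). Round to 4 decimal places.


Fitted value at X = 1 is yhat = 2.92 + 1.48*1 = 4.4000.
Residual = 4.63 - 4.4000 = 0.2300.

0.2300


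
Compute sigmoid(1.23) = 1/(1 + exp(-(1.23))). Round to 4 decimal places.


First, exp(-1.2300) = 0.2923.
Then sigma(z) = 1/(1 + 0.2923) = 0.7738.

0.7738


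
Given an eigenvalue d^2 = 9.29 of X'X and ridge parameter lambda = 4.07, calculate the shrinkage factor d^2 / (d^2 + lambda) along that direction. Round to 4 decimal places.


d^2 + lambda = 9.29 + 4.07 = 13.3600.
Shrinkage factor = 9.29/13.3600 = 0.6954.

0.6954


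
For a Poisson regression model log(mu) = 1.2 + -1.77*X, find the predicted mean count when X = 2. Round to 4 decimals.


eta = 1.2 + -1.77 * 2 = -2.3400.
mu = exp(-2.3400) = 0.0963.

0.0963


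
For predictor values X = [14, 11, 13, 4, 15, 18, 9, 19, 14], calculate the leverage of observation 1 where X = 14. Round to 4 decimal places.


n = 9, xbar = 13.0000.
SXX = sum((xi - xbar)^2) = 168.0000.
h = 1/9 + (14 - 13.0000)^2 / 168.0000 = 0.1171.

0.1171


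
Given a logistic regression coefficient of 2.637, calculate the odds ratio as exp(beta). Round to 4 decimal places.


The odds ratio is computed as:
OR = e^(2.637) = 13.9712.

13.9712


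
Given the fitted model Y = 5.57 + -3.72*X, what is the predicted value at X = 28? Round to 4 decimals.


Plug X = 28 into Y = 5.57 + -3.72*X:
Y = 5.57 + -104.1600 = -98.5900.

-98.5900


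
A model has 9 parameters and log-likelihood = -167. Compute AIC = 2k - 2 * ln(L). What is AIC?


AIC = 2*9 - 2*(-167).
= 18 + 334 = 352.

352


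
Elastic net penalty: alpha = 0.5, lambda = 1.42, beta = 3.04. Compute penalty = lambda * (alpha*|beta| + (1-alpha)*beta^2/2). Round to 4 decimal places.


L1 component = 0.5 * |3.04| = 1.5200.
L2 component = 0.5 * 3.04^2 / 2 = 2.3104.
Penalty = 1.42 * (1.5200 + 2.3104) = 1.42 * 3.8304 = 5.4392.

5.4392


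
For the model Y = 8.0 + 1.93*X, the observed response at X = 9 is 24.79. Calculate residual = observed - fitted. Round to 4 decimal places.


Predicted = 8.0 + 1.93 * 9 = 25.3700.
Residual = 24.79 - 25.3700 = -0.5800.

-0.5800


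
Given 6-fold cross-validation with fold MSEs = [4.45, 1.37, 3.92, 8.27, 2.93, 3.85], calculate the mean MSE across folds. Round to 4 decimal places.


Sum of fold MSEs = 24.7900.
Average = 24.7900 / 6 = 4.1317.

4.1317


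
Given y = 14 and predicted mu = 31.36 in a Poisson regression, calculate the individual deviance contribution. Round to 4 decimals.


y/mu = 14/31.36 = 0.446429 (approx.), and ln(14/31.36) = -0.806476.
y * ln(y/mu) = 14 * -0.806476 = -11.290664.
y - mu = -17.36.
D = 2 * (-11.290664 - -17.36) = 12.138672, which rounds to 12.1387.

12.1387


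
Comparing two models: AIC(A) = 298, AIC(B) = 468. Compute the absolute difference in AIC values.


Absolute difference = |298 - 468| = 170.
The model with lower AIC (A) is preferred.

170


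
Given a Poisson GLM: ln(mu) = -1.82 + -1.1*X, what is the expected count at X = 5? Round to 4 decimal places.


Linear predictor: eta = -1.82 + (-1.1)(5) = -7.3200.
Expected count: mu = exp(-7.3200) = 0.0007.

0.0007


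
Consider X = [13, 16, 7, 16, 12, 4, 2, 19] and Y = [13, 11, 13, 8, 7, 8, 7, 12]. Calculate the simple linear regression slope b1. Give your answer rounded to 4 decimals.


Calculate xbar = 11.1250, ybar = 9.8750.
S_xx = 264.8750, S_xy = 43.1250.
Using b1 = S_xy / S_xx = 43.1250 / 264.8750, we get b1 = 0.1628.

0.1628


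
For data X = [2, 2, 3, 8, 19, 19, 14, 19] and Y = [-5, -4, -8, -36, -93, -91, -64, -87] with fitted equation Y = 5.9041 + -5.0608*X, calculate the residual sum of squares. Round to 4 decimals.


Predicted values from Y = 5.9041 + -5.0608*X.
Residuals: [-0.7825, 0.2175, 1.2783, -1.4177, -2.7489, -0.7489, 0.9471, 3.2511].
SSres = 23.8875.

23.8875


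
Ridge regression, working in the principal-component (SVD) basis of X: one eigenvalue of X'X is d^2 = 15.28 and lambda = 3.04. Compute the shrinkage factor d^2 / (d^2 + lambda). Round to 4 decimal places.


Denominator = d^2 + lambda = 15.28 + 3.04 = 18.3200.
Shrinkage = 15.28 / 18.3200 = 0.8341.

0.8341


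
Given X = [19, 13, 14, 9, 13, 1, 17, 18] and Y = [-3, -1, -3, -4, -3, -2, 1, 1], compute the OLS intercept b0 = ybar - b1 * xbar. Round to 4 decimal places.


Compute b1 = 0.1176 from the OLS formula.
With xbar = 13.0000 and ybar = -1.7500, the intercept is:
b0 = -1.7500 - 0.1176 * 13.0000 = -3.2794.

-3.2794


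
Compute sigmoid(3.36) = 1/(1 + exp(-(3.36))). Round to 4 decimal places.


exp(-3.3600) = 0.0347.
1 + exp(-z) = 1.0347.
sigmoid = 1/1.0347 = 0.9664.

0.9664


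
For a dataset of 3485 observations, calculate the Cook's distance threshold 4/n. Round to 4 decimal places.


The threshold is 4/n.
4/3485 = 0.0011.

0.0011


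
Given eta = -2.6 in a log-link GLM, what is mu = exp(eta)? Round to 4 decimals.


The inverse log link gives:
mu = exp(-2.6) = 0.0743.

0.0743


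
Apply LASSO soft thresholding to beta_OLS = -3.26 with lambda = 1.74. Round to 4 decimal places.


Check: |-3.26| = 3.26 vs lambda = 1.74.
Since |beta| > lambda, coefficient = sign(beta)*(|beta| - lambda) = -1.5200.
Soft-thresholded coefficient = -1.5200.

-1.5200


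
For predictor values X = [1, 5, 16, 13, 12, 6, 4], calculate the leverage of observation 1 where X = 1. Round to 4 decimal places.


Compute xbar = 8.1429 with n = 7 observations.
SXX = 182.8571.
Leverage = 1/7 + (1 - 8.1429)^2/182.8571 = 0.4219.

0.4219


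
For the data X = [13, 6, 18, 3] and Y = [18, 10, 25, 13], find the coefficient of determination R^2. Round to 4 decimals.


Fit the OLS line: b0 = 7.5870, b1 = 0.8913.
SSres = 19.3696.
SStot = 129.0000.
R^2 = 1 - 19.3696/129.0000 = 0.8498.

0.8498


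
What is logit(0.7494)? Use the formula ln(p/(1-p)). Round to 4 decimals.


The odds are p/(1-p) = 0.7494 / 0.2506 = 2.9904.
logit(p) = ln(2.9904) = 1.0954.

1.0954


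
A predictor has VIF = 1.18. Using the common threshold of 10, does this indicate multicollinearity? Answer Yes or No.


Compare VIF = 1.18 to the threshold of 10.
1.18 < 10, so the answer is No.

No


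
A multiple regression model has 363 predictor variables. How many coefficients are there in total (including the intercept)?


Each predictor gets one coefficient, plus one intercept.
Total parameters = 363 + 1 = 364.

364


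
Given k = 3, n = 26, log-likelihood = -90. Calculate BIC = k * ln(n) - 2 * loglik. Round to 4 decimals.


k * ln(n) = 3 * ln(26) = 3 * 3.258097 = 9.774291.
-2 * loglik = -2 * (-90) = 180.
BIC = 9.774291 + 180 = 189.774291, which rounds to 189.7743.

189.7743


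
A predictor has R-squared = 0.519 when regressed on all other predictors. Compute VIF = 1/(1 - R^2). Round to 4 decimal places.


VIF = 1 / (1 - 0.519).
= 1 / 0.481 = 2.0790.

2.0790


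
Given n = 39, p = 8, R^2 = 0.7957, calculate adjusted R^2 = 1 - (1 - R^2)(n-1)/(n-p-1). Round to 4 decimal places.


Using the formula:
(1 - 0.7957) = 0.2043.
Multiply by 38/30: 0.2043 * 38 = 7.7634, then 7.7634 / 30 = 0.2588.
Adj R^2 = 1 - 0.2588 = 0.7412.

0.7412


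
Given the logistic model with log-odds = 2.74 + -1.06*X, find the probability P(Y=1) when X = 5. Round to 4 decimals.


Linear predictor: z = 2.74 + -1.06 * 5 = -2.5600.
P = 1/(1 + exp(2.5600)) = 1/(1 + 12.9358) = 0.0718.

0.0718


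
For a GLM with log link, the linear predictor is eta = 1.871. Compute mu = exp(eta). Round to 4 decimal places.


Apply the inverse link:
mu = e^1.871 = 6.4948.

6.4948


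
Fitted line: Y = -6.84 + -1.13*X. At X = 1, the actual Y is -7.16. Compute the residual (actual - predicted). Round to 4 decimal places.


Predicted = -6.84 + -1.13 * 1 = -7.9700.
Residual = -7.16 - -7.9700 = 0.8100.

0.8100


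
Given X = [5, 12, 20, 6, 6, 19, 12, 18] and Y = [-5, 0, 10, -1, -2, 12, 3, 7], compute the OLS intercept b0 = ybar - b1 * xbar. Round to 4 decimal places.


First find the slope: b1 = 0.9388.
Means: xbar = 12.2500, ybar = 3.0000.
b0 = ybar - b1 * xbar = 3.0000 - 0.9388 * 12.2500 = -8.5000.

-8.5000


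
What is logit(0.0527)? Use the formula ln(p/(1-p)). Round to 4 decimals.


The odds are p/(1-p) = 0.0527 / 0.9473 = 0.0556.
logit(p) = ln(0.0556) = -2.8890.

-2.8890


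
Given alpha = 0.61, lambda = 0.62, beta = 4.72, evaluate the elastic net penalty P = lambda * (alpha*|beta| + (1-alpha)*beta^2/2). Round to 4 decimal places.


Compute:
L1 = 0.61 * 4.72 = 2.8792.
L2 = 0.39 * 4.72^2 / 2 = 4.3443.
Penalty = 0.62 * (2.8792 + 4.3443) = 4.4786.

4.4786


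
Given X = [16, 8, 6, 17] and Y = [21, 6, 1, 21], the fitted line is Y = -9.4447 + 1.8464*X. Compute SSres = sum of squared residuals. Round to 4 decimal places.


Compute predicted values, then residuals = yi - yhat_i.
Residuals: [0.9023, 0.6735, -0.6337, -0.9441].
SSres = sum(residual^2) = 2.5606.

2.5606


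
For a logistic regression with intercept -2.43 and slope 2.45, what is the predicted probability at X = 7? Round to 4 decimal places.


Linear predictor: z = -2.43 + 2.45 * 7 = 14.7200.
P = 1/(1 + exp(-14.7200)) = 1/(1 + 0.0000) = 1.0000.

1.0000


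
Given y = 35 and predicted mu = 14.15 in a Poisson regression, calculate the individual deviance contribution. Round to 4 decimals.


First: ln(35/14.15) = 0.905633.
Then: 35 * 0.905633 = 31.697155.
y - mu = 35 - 14.15 = 20.85.
D = 2(31.697155 - 20.85) = 21.694310, which rounds to 21.6943.

21.6943


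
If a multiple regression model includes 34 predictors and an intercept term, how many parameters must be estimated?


Including the intercept, the model has 34 predictor coefficients + 1 intercept.
Total = 35.

35


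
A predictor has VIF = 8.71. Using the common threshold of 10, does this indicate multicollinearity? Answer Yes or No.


Check: VIF = 8.71 vs threshold = 10.
Since 8.71 < 10, the answer is No.

No


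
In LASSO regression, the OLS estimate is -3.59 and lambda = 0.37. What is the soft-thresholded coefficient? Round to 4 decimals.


|beta_OLS| = 3.59.
lambda = 0.37.
Since |beta| > lambda, coefficient = sign(beta)*(|beta| - lambda) = -3.2200.
Result = -3.2200.

-3.2200


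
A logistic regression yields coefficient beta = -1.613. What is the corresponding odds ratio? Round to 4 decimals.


The odds ratio is computed as:
OR = e^(-1.613) = 0.1993.

0.1993


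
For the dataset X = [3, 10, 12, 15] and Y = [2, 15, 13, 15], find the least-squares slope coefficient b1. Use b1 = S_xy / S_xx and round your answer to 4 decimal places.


Calculate xbar = 10.0000, ybar = 11.2500.
S_xx = 78.0000, S_xy = 87.0000.
Using b1 = S_xy / S_xx = 87.0000 / 78.0000, we get b1 = 1.1154.

1.1154


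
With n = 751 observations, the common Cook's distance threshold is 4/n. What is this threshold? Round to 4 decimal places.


Using the rule of thumb:
Threshold = 4 / 751 = 0.0053.

0.0053


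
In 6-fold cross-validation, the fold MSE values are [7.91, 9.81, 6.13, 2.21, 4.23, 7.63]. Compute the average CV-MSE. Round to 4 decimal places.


Add all fold MSEs: 37.9200.
Divide by k = 6: 37.9200/6 = 6.3200.

6.3200


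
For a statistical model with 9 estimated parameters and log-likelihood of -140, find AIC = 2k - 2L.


Compute:
2k = 2*9 = 18.
-2*loglik = -2*(-140) = 280.
AIC = 18 + 280 = 298.

298


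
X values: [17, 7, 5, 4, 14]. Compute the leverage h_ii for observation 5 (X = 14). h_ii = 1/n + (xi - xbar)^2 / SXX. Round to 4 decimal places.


n = 5, xbar = 9.4000.
SXX = sum((xi - xbar)^2) = 133.2000.
h = 1/5 + (14 - 9.4000)^2 / 133.2000 = 0.3589.

0.3589


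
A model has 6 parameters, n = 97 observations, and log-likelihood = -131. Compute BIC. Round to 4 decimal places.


Compute k*ln(n) = 6*ln(97) = 6*4.574711 = 27.448266.
Then -2*loglik = 262.
BIC = 27.448266 + 262 = 289.448266, which rounds to 289.4483.

289.4483


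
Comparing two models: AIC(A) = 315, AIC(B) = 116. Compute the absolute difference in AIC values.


|AIC_A - AIC_B| = |315 - 116| = 199.
Model B is preferred (lower AIC).

199


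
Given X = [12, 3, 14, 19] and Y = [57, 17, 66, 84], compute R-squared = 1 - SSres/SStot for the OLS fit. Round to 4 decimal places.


After computing the OLS fit (b0=5.2239, b1=4.2313):
SSres = 6.8284, SStot = 2406.0000.
R^2 = 1 - 6.8284/2406.0000 = 0.9972.

0.9972


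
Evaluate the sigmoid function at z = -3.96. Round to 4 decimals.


First, exp(3.9600) = 52.4573.
Then sigma(z) = 1/(1 + 52.4573) = 0.0187.

0.0187


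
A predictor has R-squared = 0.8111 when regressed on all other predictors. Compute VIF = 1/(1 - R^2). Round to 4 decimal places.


Denominator: 1 - 0.8111 = 0.1889.
VIF = 1 / 0.1889 = 5.2938.

5.2938


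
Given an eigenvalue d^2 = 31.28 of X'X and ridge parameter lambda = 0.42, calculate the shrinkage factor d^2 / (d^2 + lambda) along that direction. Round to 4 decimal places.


d^2 + lambda = 31.28 + 0.42 = 31.7000.
Shrinkage factor = 31.28/31.7000 = 0.9868.

0.9868


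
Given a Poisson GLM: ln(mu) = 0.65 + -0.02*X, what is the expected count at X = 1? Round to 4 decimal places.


Compute eta = 0.65 + -0.02 * 1 = 0.6300.
Apply inverse link: mu = e^0.6300 = 1.8776.

1.8776


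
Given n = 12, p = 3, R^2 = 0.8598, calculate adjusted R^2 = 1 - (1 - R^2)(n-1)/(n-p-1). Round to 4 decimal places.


Adjusted R^2 = 1 - (1 - R^2) * (n-1)/(n-p-1).
(1 - R^2) = 0.1402.
(n-1)/(n-p-1) = 11/8.
(1 - R^2) * (n-1) = 0.1402 * 11 = 1.5422.
Divide by (n-p-1): 1.5422 / 8 = 0.1928.
Adj R^2 = 1 - 0.1928 = 0.8072.

0.8072


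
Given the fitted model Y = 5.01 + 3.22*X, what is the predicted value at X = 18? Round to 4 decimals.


Predicted value:
Y = 5.01 + (3.22)(18) = 5.01 + 57.9600 = 62.9700.

62.9700


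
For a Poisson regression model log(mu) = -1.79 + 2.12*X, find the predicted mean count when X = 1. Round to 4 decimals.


eta = -1.79 + 2.12 * 1 = 0.3300.
mu = exp(0.3300) = 1.3910.

1.3910


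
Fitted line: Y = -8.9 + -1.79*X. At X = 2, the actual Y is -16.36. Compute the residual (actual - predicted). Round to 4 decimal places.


Fitted value at X = 2 is yhat = -8.9 + -1.79*2 = -12.4800.
Residual = -16.36 - -12.4800 = -3.8800.

-3.8800


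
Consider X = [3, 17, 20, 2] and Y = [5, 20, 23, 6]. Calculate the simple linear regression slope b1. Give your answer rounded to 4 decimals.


First compute the means: xbar = 10.5000, ybar = 13.5000.
Then S_xx = sum((xi - xbar)^2) = 261.0000.
S_xy = sum((xi - xbar)(yi - ybar)) = 260.0000.
b1 = S_xy / S_xx = 260.0000 / 261.0000 = 0.9962.

0.9962


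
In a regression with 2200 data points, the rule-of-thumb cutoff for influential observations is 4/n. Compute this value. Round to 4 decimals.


Cook's distance cutoff = 4/n = 4/2200.
= 0.0018.

0.0018


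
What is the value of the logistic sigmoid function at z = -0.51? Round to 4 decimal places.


Compute exp(0.5100) = 1.6653.
Sigmoid = 1 / (1 + 1.6653) = 1 / 2.6653 = 0.3752.

0.3752


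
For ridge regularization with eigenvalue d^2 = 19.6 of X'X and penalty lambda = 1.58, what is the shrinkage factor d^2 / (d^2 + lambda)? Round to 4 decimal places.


d^2 + lambda = 19.6 + 1.58 = 21.1800.
Shrinkage factor = 19.6/21.1800 = 0.9254.

0.9254


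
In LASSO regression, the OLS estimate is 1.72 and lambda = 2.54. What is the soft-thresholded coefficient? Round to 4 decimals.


Check: |1.72| = 1.72 vs lambda = 2.54.
Since |beta| <= lambda, the coefficient is set to 0.
Soft-thresholded coefficient = 0.0000.

0.0000


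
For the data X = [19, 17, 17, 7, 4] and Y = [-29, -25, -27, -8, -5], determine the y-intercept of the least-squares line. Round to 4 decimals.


The slope is b1 = -1.6656.
Sample means are xbar = 12.8000 and ybar = -18.8000.
Intercept: b0 = -18.8000 - (-1.6656)(12.8000) = 2.5195.

2.5195


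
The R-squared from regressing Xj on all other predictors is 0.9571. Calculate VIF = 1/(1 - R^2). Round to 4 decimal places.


VIF = 1 / (1 - 0.9571).
= 1 / 0.0429 = 23.3100.

23.3100


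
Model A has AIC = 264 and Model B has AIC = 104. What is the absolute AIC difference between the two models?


Compute |264 - 104| = 160.
Model B has the smaller AIC.

160


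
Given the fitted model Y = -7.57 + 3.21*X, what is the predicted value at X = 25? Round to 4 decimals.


Substitute X = 25 into the equation:
Y = -7.57 + 3.21 * 25 = -7.57 + 80.2500 = 72.6800.

72.6800


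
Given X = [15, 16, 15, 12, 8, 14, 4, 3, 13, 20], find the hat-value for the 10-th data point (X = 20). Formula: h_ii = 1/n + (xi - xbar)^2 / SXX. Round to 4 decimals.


n = 10, xbar = 12.0000.
SXX = sum((xi - xbar)^2) = 264.0000.
h = 1/10 + (20 - 12.0000)^2 / 264.0000 = 0.3424.

0.3424


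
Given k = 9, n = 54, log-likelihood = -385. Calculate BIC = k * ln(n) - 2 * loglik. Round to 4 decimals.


Compute k*ln(n) = 9*ln(54) = 9*3.988984 = 35.900856.
Then -2*loglik = 770.
BIC = 35.900856 + 770 = 805.900856, which rounds to 805.9009.

805.9009


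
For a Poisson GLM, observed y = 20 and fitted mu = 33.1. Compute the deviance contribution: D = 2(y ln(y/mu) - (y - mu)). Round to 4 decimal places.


y/mu = 20/33.1 = 0.604230 (approx.), and ln(20/33.1) = -0.503801.
y * ln(y/mu) = 20 * -0.503801 = -10.076020.
y - mu = -13.1.
D = 2 * (-10.076020 - -13.1) = 6.047960, which rounds to 6.0480.

6.0480


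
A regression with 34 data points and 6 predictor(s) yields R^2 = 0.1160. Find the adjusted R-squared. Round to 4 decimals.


Using the formula:
(1 - 0.1160) = 0.8840.
Multiply by 33/27: 0.8840 * 33 = 29.1720, then 29.1720 / 27 = 1.0804.
Adj R^2 = 1 - 1.0804 = -0.0804.

-0.0804


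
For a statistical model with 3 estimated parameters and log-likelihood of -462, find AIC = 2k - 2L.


AIC = 2k - 2*loglik = 2(3) - 2(-462).
= 6 + 924 = 930.

930


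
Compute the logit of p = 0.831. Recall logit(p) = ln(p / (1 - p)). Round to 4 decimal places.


The odds are p/(1-p) = 0.831 / 0.169 = 4.9172.
logit(p) = ln(4.9172) = 1.5927.

1.5927


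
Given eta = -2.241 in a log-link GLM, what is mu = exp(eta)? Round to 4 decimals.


mu = exp(eta) = exp(-2.241).
= 0.1064.

0.1064


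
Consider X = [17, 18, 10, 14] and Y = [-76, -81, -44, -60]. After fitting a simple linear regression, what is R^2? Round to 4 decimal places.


After computing the OLS fit (b0=3.3613, b1=-4.6516):
SSres = 4.2968, SStot = 842.7500.
R^2 = 1 - 4.2968/842.7500 = 0.9949.

0.9949


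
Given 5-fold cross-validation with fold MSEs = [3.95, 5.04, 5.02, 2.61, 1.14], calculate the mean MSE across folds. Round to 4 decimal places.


Add all fold MSEs: 17.7600.
Divide by k = 5: 17.7600/5 = 3.5520.

3.5520


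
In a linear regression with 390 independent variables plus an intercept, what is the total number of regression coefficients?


Total coefficients = number of predictors + 1 (for the intercept).
= 390 + 1 = 391.

391


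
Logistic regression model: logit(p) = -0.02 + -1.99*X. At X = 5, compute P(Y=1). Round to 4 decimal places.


Compute z = -0.02 + (-1.99)(5) = -9.9700.
exp(-z) = 21375.4854.
P = 1/(1 + 21375.4854) = 0.0000.

0.0000


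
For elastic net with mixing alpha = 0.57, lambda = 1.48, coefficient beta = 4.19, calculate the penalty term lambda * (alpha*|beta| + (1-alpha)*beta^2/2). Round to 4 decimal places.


L1 component = 0.57 * |4.19| = 2.3883.
L2 component = 0.43 * 4.19^2 / 2 = 3.7746.
Penalty = 1.48 * (2.3883 + 3.7746) = 1.48 * 6.1629 = 9.1210.

9.1210


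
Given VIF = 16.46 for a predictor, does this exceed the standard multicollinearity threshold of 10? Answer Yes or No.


The threshold is 10.
VIF = 16.46 is >= 10.
Multicollinearity indication: Yes.

Yes


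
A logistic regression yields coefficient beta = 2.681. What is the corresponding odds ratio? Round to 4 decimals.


exp(2.681) = 14.5997.
So the odds ratio is 14.5997.

14.5997


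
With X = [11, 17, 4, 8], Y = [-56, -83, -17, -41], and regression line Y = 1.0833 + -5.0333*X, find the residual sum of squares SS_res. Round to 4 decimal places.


Compute predicted values, then residuals = yi - yhat_i.
Residuals: [-1.7170, 1.4828, 2.0499, -1.8169].
SSres = sum(residual^2) = 12.6500.

12.6500


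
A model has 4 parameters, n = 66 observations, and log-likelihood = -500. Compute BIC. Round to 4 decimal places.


k * ln(n) = 4 * ln(66) = 4 * 4.189655 = 16.758620.
-2 * loglik = -2 * (-500) = 1000.
BIC = 16.758620 + 1000 = 1016.758620, which rounds to 1016.7586.

1016.7586


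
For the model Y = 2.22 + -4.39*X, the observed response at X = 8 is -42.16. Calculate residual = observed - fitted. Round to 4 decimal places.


Predicted = 2.22 + -4.39 * 8 = -32.9000.
Residual = -42.16 - -32.9000 = -9.2600.

-9.2600


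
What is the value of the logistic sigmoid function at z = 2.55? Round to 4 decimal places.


exp(-2.5500) = 0.0781.
1 + exp(-z) = 1.0781.
sigmoid = 1/1.0781 = 0.9276.

0.9276


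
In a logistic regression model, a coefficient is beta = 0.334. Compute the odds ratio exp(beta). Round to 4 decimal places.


Odds ratio = exp(beta) = exp(0.334).
= 1.3965.

1.3965


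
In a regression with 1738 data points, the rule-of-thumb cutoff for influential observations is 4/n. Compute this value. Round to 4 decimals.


Using the rule of thumb:
Threshold = 4 / 1738 = 0.0023.

0.0023


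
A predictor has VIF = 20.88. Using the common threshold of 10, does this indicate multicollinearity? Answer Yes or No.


The threshold is 10.
VIF = 20.88 is >= 10.
Multicollinearity indication: Yes.

Yes


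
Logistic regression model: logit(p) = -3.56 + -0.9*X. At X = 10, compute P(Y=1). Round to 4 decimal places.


z = -3.56 + -0.9 * 10 = -12.5600.
Sigmoid: P = 1 / (1 + exp(12.5600)) = 0.0000.

0.0000


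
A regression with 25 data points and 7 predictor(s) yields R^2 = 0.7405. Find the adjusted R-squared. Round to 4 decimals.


Plug in: Adj R^2 = 1 - (1 - 0.7405) * 24/17.
= 1 - 0.2595 * 24/17
= 1 - 6.2280 / 17
= 1 - 0.3664 = 0.6336.

0.6336


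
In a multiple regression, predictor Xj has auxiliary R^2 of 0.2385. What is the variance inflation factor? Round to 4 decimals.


Using VIF = 1/(1 - R^2_j):
1 - 0.2385 = 0.7615.
VIF = 1.3132.

1.3132


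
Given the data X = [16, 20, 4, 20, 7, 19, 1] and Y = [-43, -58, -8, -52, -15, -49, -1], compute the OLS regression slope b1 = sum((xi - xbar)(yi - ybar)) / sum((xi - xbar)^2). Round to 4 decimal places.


Calculate xbar = 12.4286, ybar = -32.2857.
S_xx = 401.7143, S_xy = -1148.1429.
Using b1 = S_xy / S_xx = -1148.1429 / 401.7143, we get b1 = -2.8581.

-2.8581


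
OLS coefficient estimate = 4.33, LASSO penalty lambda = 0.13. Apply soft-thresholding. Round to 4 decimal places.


Check: |4.33| = 4.33 vs lambda = 0.13.
Since |beta| > lambda, coefficient = sign(beta)*(|beta| - lambda) = 4.2000.
Soft-thresholded coefficient = 4.2000.

4.2000


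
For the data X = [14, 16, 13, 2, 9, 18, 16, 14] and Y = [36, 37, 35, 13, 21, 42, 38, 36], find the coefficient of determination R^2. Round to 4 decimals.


Fit the OLS line: b0 = 8.0496, b1 = 1.8981.
SSres = 29.6143.
SStot = 683.5000.
R^2 = 1 - 29.6143/683.5000 = 0.9567.

0.9567


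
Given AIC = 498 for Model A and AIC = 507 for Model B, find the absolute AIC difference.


Compute |498 - 507| = 9.
Model A has the smaller AIC.

9


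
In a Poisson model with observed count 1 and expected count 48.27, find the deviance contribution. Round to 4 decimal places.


First: ln(1/48.27) = -3.876810.
Then: 1 * -3.876810 = -3.876810.
y - mu = 1 - 48.27 = -47.27.
D = 2(-3.876810 - -47.27) = 86.786380, which rounds to 86.7864.

86.7864


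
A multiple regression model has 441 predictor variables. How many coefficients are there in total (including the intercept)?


Including the intercept, the model has 441 predictor coefficients + 1 intercept.
Total = 442.

442


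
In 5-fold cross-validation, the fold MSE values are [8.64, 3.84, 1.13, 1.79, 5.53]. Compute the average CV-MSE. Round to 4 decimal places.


Sum of fold MSEs = 20.9300.
Average = 20.9300 / 5 = 4.1860.

4.1860


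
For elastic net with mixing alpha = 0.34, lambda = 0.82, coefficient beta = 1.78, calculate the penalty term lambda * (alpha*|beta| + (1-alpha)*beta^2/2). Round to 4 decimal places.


Compute:
L1 = 0.34 * 1.78 = 0.6052.
L2 = 0.66 * 1.78^2 / 2 = 1.0456.
Penalty = 0.82 * (0.6052 + 1.0456) = 1.3536.

1.3536


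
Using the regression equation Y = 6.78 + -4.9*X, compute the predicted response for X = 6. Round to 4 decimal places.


Substitute X = 6 into the equation:
Y = 6.78 + -4.9 * 6 = 6.78 + -29.4000 = -22.6200.

-22.6200


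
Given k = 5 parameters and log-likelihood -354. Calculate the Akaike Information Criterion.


Compute:
2k = 2*5 = 10.
-2*loglik = -2*(-354) = 708.
AIC = 10 + 708 = 718.

718


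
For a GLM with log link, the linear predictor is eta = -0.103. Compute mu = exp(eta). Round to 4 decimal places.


The inverse log link gives:
mu = exp(-0.103) = 0.9021.

0.9021


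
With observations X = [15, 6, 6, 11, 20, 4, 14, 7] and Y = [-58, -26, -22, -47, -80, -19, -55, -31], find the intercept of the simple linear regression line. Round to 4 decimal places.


The slope is b1 = -3.8153.
Sample means are xbar = 10.3750 and ybar = -42.2500.
Intercept: b0 = -42.2500 - (-3.8153)(10.3750) = -2.6667.

-2.6667


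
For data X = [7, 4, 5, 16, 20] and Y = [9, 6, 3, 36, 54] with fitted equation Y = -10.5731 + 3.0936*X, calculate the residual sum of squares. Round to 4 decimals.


For each point, residual = actual - predicted.
Residuals: [-2.0821, 4.1987, -1.8949, -2.9245, 2.7011].
Sum of squared residuals = 41.4035.

41.4035


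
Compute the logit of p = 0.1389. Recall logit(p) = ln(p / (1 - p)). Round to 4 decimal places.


1 - p = 0.8611.
p/(1-p) = 0.1613.
logit = ln(0.1613) = -1.8245.

-1.8245


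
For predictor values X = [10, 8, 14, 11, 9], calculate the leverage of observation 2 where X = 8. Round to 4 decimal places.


n = 5, xbar = 10.4000.
SXX = sum((xi - xbar)^2) = 21.2000.
h = 1/5 + (8 - 10.4000)^2 / 21.2000 = 0.4717.

0.4717


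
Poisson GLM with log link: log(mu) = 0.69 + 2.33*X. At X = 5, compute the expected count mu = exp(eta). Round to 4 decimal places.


Compute eta = 0.69 + 2.33 * 5 = 12.3400.
Apply inverse link: mu = e^12.3400 = 228661.9521.

228661.9521


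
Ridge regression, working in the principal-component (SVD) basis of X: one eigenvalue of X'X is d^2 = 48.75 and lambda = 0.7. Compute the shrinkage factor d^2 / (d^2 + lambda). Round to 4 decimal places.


Denominator = d^2 + lambda = 48.75 + 0.7 = 49.4500.
Shrinkage = 48.75 / 49.4500 = 0.9858.

0.9858


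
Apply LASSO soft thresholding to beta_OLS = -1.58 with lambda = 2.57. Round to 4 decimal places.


Check: |-1.58| = 1.58 vs lambda = 2.57.
Since |beta| <= lambda, the coefficient is set to 0.
Soft-thresholded coefficient = 0.0000.

0.0000


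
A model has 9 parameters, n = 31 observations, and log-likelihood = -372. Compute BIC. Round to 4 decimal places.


ln(31) = 3.433987.
k * ln(n) = 9 * 3.433987 = 30.905883.
-2L = 744.
BIC = 30.905883 + 744 = 774.905883, which rounds to 774.9059.

774.9059


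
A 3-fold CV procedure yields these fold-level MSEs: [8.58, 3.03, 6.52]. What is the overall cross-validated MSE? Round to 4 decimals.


Total MSE across folds = 18.1300.
CV-MSE = 18.1300/3 = 6.0433.

6.0433


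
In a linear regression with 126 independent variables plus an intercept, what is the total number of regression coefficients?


Total coefficients = number of predictors + 1 (for the intercept).
= 126 + 1 = 127.

127


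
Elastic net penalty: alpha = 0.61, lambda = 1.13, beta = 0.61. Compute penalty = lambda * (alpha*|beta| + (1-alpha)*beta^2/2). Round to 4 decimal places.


alpha * |beta| = 0.61 * 0.61 = 0.3721.
(1-alpha) * beta^2/2 = 0.39 * 0.3721/2 = 0.0726.
Total = 1.13 * (0.3721 + 0.0726) = 0.5025.

0.5025


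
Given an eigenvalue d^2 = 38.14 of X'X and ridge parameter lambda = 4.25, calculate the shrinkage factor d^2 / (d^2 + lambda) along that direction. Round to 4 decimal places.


Denominator = d^2 + lambda = 38.14 + 4.25 = 42.3900.
Shrinkage = 38.14 / 42.3900 = 0.8997.

0.8997


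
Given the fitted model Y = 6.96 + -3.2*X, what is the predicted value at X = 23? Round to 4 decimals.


Substitute X = 23 into the equation:
Y = 6.96 + -3.2 * 23 = 6.96 + -73.6000 = -66.6400.

-66.6400


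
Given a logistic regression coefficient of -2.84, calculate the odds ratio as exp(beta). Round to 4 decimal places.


Odds ratio = exp(beta) = exp(-2.84).
= 0.0584.

0.0584


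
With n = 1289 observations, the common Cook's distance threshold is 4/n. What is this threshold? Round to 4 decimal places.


Cook's distance cutoff = 4/n = 4/1289.
= 0.0031.

0.0031


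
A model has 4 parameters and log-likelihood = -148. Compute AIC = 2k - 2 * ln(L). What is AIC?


AIC = 2k - 2*loglik = 2(4) - 2(-148).
= 8 + 296 = 304.

304


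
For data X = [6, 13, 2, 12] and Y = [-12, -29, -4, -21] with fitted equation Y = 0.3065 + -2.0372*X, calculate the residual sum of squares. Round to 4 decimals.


Compute predicted values, then residuals = yi - yhat_i.
Residuals: [-0.0833, -2.8229, -0.2321, 3.1399].
SSres = sum(residual^2) = 17.8885.

17.8885


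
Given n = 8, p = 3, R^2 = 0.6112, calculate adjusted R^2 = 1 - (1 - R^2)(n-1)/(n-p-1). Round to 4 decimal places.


Using the formula:
(1 - 0.6112) = 0.3888.
Multiply by 7/4: 0.3888 * 7 = 2.7216, then 2.7216 / 4 = 0.6804.
Adj R^2 = 1 - 0.6804 = 0.3196.

0.3196


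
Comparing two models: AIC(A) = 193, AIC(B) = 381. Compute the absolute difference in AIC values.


Absolute difference = |193 - 381| = 188.
The model with lower AIC (A) is preferred.

188


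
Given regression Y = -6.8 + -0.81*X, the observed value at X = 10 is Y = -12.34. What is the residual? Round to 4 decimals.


Compute yhat = -6.8 + (-0.81)(10) = -14.9000.
Residual = actual - predicted = -12.34 - -14.9000 = 2.5600.

2.5600


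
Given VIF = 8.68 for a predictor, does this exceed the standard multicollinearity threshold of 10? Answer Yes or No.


Check: VIF = 8.68 vs threshold = 10.
Since 8.68 < 10, the answer is No.

No


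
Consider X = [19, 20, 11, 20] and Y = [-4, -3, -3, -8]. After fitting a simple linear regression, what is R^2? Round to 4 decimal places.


The fitted line is Y = -0.2018 + -0.2456*X.
SSres = 13.5614, SStot = 17.0000.
R^2 = 1 - SSres/SStot = 0.2023.

0.2023


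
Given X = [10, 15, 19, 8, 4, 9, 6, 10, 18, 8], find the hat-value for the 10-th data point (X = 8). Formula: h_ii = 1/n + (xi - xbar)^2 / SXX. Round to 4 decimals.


n = 10, xbar = 10.7000.
SXX = sum((xi - xbar)^2) = 226.1000.
h = 1/10 + (8 - 10.7000)^2 / 226.1000 = 0.1322.

0.1322
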